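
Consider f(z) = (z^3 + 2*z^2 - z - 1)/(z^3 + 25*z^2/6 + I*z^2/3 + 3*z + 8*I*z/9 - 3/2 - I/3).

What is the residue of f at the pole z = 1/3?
-319/1875 + 58*I/1875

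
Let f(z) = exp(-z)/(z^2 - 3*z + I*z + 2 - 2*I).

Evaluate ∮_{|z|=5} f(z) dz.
By the residue theorem, ∮_C f(z) dz = 2πi · (sum of the residues of f at the poles inside |z| = 5).

The denominator factors as (z - 2)*(z - 1 + I), so the singularities of f are simple poles at z = 2, z = 1 - I.
  |2|² = 4 < 25 = 5², so this pole is inside the contour.
  |1 - I|² = 2 < 25 = 5², so this pole is inside the contour.

With P(z) = exp(-z) and Q(z) = z^2 - 3*z + I*z + 2 - 2*I, each pole is simple, so Res(f, z₀) = P(z₀)/Q'(z₀) with Q'(z) = 2*z - 3 + I.
  Res(f, 2) = P(2)/Q'(2) = (exp(-2))/(1 + I) = (1/2 - I/2)*exp(-2)
  Res(f, 1 - I) = P(1 - I)/Q'(1 - I) = (exp(-1 + I))/(-1 - I) = (-1/2 + I/2)*exp(-1 + I)

Sum of residues inside C: (1/2 - I/2)*exp(-2) + (-1/2 + I/2)*exp(-1 + I)
∮_C f(z) dz = 2πi · ((1/2 - I/2)*exp(-2) + (-1/2 + I/2)*exp(-1 + I)) = pi*(-1 - I)*exp(-1 + I) + pi*(1 + I)*exp(-2)

Final answer: pi*(-1 - I)*exp(-1 + I) + pi*(1 + I)*exp(-2)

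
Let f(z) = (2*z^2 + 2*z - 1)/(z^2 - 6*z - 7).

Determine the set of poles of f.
The singularities of f are the zeros of the denominator. Factoring,
  z^2 - 6*z - 7 = (z + 1)*(z - 7)
so the candidates are z = -1, z = 7.

Check the numerator P(z) = 2*z^2 + 2*z - 1 at each one:
  P(-1) = -1 ≠ 0, so z = -1 is a (simple) pole.
  P(7) = 111 ≠ 0, so z = 7 is a (simple) pole.

Poles of f: {-1, 7}

Final answer: {-1, 7}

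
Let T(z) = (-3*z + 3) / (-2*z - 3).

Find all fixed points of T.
{-sqrt(6)*I/2, sqrt(6)*I/2}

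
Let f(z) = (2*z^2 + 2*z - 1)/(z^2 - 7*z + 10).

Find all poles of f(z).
The singularities of f are the zeros of the denominator. Factoring,
  z^2 - 7*z + 10 = (z - 2)*(z - 5)
so the candidates are z = 2, z = 5.

Check the numerator P(z) = 2*z^2 + 2*z - 1 at each one:
  P(2) = 11 ≠ 0, so z = 2 is a (simple) pole.
  P(5) = 59 ≠ 0, so z = 5 is a (simple) pole.

Poles of f: {2, 5}

Final answer: {2, 5}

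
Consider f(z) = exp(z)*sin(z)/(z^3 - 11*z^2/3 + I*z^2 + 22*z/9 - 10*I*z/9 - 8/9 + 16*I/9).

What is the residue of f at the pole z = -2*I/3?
(-153/820 - 99*I/820)*exp(-2*I/3)*sinh(2/3)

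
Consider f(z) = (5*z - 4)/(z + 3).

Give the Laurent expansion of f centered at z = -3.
Put w = z - (-3), i.e. z = w - 3. The denominator is w, so it suffices to rewrite the numerator in powers of w.

P(z) = 5*z - 4
P(w - 3) = -19 + 5*w

Dividing each term by w:
  f = -19/w + 5

Substituting back w = z + 3:
  f(z) = -19/(z + 3) + 5

The series is finite because the numerator is a polynomial; the negative powers form the principal part, and the coefficient of 1/(z + 3) gives Res(f, -3) = -19.

Final answer: -19/(z + 3) + 5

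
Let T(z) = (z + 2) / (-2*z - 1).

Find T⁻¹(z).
Set w = T(z) = (z + 2) / (-2*z - 1) and solve for z:
  w*(-2*z - 1) = z + 2
  -w + z*(-2*w - 1) - 2 = 0
  z*(-2*w - 1) = w + 2
  z = (-w - 2)/(2*w + 1)
Renaming the variable, T⁻¹(z) = (-z - 2)/(2*z + 1).
(Check: ad - bc = 3 ≠ 0, so T is invertible.)

Final answer: (-z - 2)/(2*z + 1)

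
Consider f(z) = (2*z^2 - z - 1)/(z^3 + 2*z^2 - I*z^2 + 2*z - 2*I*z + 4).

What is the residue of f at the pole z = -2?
Write f(z) = P(z)/Q(z) with P(z) = 2*z^2 - z - 1 and Q(z) = z^3 + 2*z^2 - I*z^2 + 2*z - 2*I*z + 4.
The denominator factors as Q(z) = (z + I)*(z + 2)*(z - 2*I), so z = -2 is a simple zero of Q and P is analytic there; z = -2 is therefore a simple pole and
  Res(f, z₀) = P(z₀)/Q'(z₀).

Q'(z) = 3*z^2 + 4*z - 2*I*z + 2 - 2*I, so Q'(-2) = 6 + 2*I.
P(-2) = 9.

Res(f, -2) = (9)/(6 + 2*I) = 27/20 - 9*I/20

Final answer: 27/20 - 9*I/20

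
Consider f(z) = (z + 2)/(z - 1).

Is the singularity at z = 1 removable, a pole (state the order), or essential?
pole of order 1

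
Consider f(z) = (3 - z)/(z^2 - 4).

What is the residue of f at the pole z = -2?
-5/4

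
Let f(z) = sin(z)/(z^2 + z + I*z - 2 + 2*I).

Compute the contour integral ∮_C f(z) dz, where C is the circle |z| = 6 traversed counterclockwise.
pi*(-1/5 + 3*I/5)*sin(2) + pi*(-1/5 + 3*I/5)*sin(1 - I)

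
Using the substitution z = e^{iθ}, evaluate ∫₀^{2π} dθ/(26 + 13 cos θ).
Let J = ∫₀^{2π} dθ/(26 + 13 cos θ).
Put z = e^{iθ}: then cos θ = (z + 1/z)/2, dθ = dz/(iz), and z runs once counterclockwise around |z| = 1:
  J = ∮_{|z|=1} 1/(26 + 13*(z + 1/z)/2) · dz/(iz) = (2/i) ∮_{|z|=1} dz/(13*z^2 + 52*z + 13).
The roots of 13*z^2 + 52*z + 13 are z = (-26 ± sqrt(26^2 - 13^2))/13, with sqrt(507) = 13*sqrt(3); their product is 1, so only z₊ = -2 + sqrt(3) lies inside the unit circle (z₋ = -2 - sqrt(3) lies outside).
z₊ is a simple zero of q(z) = 13*z^2 + 52*z + 13, so Res(1/q, z₊) = 1/q'(z₊) with q'(z) = 26*z + 52; and q'(z₊) = 13*(z₊ - z₋) = 26*sqrt(3).
Therefore J = (2/i) · 2πi · 1/(26*sqrt(3)) = 2*pi/(13*sqrt(3)) = 2*sqrt(3)*pi/39

Final answer: 2*sqrt(3)*pi/39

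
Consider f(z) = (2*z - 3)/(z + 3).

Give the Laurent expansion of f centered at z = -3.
-9/(z + 3) + 2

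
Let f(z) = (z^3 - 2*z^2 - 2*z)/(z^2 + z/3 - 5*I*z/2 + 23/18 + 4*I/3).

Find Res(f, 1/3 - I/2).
Write f(z) = P(z)/Q(z) with P(z) = z^3 - 2*z^2 - 2*z and Q(z) = z^2 + z/3 - 5*I*z/2 + 23/18 + 4*I/3.
The denominator factors as Q(z) = (z + 2/3 - 3*I)*(z - 1/3 + I/2), so z = 1/3 - I/2 is a simple zero of Q and P is analytic there; z = 1/3 - I/2 is therefore a simple pole and
  Res(f, z₀) = P(z₀)/Q'(z₀).

Q'(z) = 2*z + 1/3 - 5*I/2, so Q'(1/3 - I/2) = 1 - 7*I/2.
P(1/3 - I/2) = -65/108 + 13*I/8.

Res(f, 1/3 - I/2) = (-65/108 + 13*I/8)/(1 - 7*I/2) = -2717/5724 - 52*I/1431

Final answer: -2717/5724 - 52*I/1431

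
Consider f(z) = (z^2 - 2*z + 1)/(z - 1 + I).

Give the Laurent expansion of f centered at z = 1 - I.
-1/(z - 1 + I) - 2*I + (z - 1 + I)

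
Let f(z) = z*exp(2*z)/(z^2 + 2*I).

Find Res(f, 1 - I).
Write f(z) = P(z)/Q(z) with P(z) = z*exp(2*z) and Q(z) = z^2 + 2*I.
The denominator factors as Q(z) = (z + 1 - I)*(z - 1 + I), so z = 1 - I is a simple zero of Q and P is analytic there; z = 1 - I is therefore a simple pole and
  Res(f, z₀) = P(z₀)/Q'(z₀).

Q'(z) = 2*z, so Q'(1 - I) = 2 - 2*I.
P(1 - I) = (1 - I)*exp(2 - 2*I).

Res(f, 1 - I) = ((1 - I)*exp(2 - 2*I))/(2 - 2*I) = exp(2 - 2*I)/2

Final answer: exp(2 - 2*I)/2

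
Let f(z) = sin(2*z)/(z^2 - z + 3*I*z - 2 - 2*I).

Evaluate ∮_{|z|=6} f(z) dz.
pi*(1 + I)*sin(2 - 2*I) + pi*(-1 + I)*sinh(4)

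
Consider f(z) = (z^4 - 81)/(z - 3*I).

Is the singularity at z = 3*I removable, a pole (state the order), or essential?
The numerator vanishes at z = 3*I ((3*I)^4 = 81), so it is divisible by z - 3*I:
  z^4 - 81 = (z - 3*I)*(z^3 + 3*I*z^2 - 9*z - 27*I)
Hence for z ≠ 3*I, f(z) = z^3 + 3*I*z^2 - 9*z - 27*I, a polynomial, and lim_{z→3*I} f(z) = -108*I is finite.
So the singularity is removable.

Final answer: removable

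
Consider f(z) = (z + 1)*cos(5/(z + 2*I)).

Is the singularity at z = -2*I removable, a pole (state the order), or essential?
Let u = z + 2*I. Then
  cos(5/u) = Σ_{k≥0} (-1)^k (5)^(2k)/((2k)!·u^(2k)) = 1 - 25/(2*u^2) + 625/(24*u^4) + ...
which has infinitely many negative powers of u, so cos(5/(z + 2*I)) has an essential singularity at z = -2*I.
The extra factor z + 1 is a nonzero polynomial; if the product had at most a pole at z = -2*I, dividing by that polynomial would leave cos(5/(z + 2*I)) with at most a pole too — contradiction. (Equivalently, the product's Laurent series still has infinitely many negative powers.)
So the singularity is essential.

Final answer: essential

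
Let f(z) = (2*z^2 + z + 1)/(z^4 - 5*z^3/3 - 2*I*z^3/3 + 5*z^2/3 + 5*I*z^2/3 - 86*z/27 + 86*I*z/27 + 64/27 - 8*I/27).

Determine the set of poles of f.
The singularities of f are the zeros of the denominator. Factoring,
  z^4 - 5*z^3/3 - 2*I*z^3/3 + 5*z^2/3 + 5*I*z^2/3 - 86*z/27 + 86*I*z/27 + 64/27 - 8*I/27 = (z - 1/3 - I/3)*(z - 2 + 2*I/3)*(z - 2*I)*(z + 2/3 + I)
so the candidates are z = 1/3 + I/3, z = 2 - 2*I/3, z = 2*I, z = -2/3 - I.

Check the numerator P(z) = 2*z^2 + z + 1 at each one:
  P(1/3 + I/3) = 4/3 + 7*I/9 ≠ 0, so z = 1/3 + I/3 is a (simple) pole.
  P(2 - 2*I/3) = 91/9 - 6*I ≠ 0, so z = 2 - 2*I/3 is a (simple) pole.
  P(2*I) = -7 + 2*I ≠ 0, so z = 2*I is a (simple) pole.
  P(-2/3 - I) = -7/9 + 5*I/3 ≠ 0, so z = -2/3 - I is a (simple) pole.

Poles of f: {-2/3 - I, 2*I, 1/3 + I/3, 2 - 2*I/3}

Final answer: {-2/3 - I, 2*I, 1/3 + I/3, 2 - 2*I/3}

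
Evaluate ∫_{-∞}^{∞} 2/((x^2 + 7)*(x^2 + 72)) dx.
Let f(z) = 2/((z^2 + 7)*(z^2 + 72)). The denominator has no real zeros and deg Q - deg P = 4 ≥ 2, so the integral of f over the upper semicircle |z| = R tends to 0 as R → ∞. Closing the contour in the upper half-plane,
  ∫_{-∞}^{∞} f(x) dx = 2πi · Σ Res(f, z_k)  over the poles with Im z_k > 0.

Zeros of the denominator: z^2 + 72 = 0 gives z = ±6*sqrt(2)*I; z^2 + 7 = 0 gives z = ±sqrt(7)*I.
Upper half-plane: z = 6*sqrt(2)*I, z = sqrt(7)*I (simple).

Each pole is a simple zero of Q(z) = z^4 + 79*z^2 + 504, so Res(f, z₀) = P(z₀)/Q'(z₀) with P(z) = 2, Q'(z) = 4*z^3 + 158*z:
  Res(f, 6*sqrt(2)*I) = (2)/(-780*sqrt(2)*I) = sqrt(2)*I/780
  Res(f, sqrt(7)*I) = (2)/(130*sqrt(7)*I) = -sqrt(7)*I/455

Sum of residues: I*(-sqrt(7)/455 + sqrt(2)/780)
∫_{-∞}^{∞} f(x) dx = 2πi · (I*(-sqrt(7)/455 + sqrt(2)/780)) = pi*(-7*sqrt(2) + 12*sqrt(7))/2730

Final answer: pi*(-7*sqrt(2) + 12*sqrt(7))/2730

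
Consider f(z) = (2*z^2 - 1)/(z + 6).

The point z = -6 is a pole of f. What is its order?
1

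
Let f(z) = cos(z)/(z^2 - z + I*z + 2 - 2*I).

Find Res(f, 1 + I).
(1/10 - 3*I/10)*cos(1 + I)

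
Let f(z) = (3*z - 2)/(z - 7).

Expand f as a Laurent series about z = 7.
Put w = z - (7), i.e. z = w + 7. The denominator is w, so it suffices to rewrite the numerator in powers of w.

P(z) = 3*z - 2
P(w + 7) = 19 + 3*w

Dividing each term by w:
  f = 19/w + 3

Substituting back w = z - 7:
  f(z) = 19/(z - 7) + 3

The series is finite because the numerator is a polynomial; the negative powers form the principal part, and the coefficient of 1/(z - 7) gives Res(f, 7) = 19.

Final answer: 19/(z - 7) + 3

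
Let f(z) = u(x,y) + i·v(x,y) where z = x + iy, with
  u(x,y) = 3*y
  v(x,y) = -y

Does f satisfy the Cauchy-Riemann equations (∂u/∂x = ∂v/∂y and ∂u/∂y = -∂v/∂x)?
∂u/∂x = 0
∂v/∂y = -1
∂u/∂y = 3
∂v/∂x = 0
∂u/∂x ≠ ∂v/∂y and ∂u/∂y ≠ -∂v/∂x; the Cauchy-Riemann equations are not satisfied, so f is not analytic.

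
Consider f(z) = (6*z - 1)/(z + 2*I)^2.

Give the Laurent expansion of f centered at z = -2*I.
(-1 - 12*I)/(z + 2*I)^2 + 6/(z + 2*I)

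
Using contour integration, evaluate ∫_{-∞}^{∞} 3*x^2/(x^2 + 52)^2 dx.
3*sqrt(13)*pi/52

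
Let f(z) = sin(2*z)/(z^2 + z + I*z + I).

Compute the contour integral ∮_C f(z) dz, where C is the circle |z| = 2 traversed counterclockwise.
pi*(-1 + I)*sin(2) + pi*(1 + I)*sinh(2)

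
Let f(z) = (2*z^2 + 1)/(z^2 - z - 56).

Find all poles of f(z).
{-7, 8}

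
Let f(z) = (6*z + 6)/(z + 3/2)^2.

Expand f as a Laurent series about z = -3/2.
Put w = z - (-3/2), i.e. z = w - 3/2. The denominator is w^2, so it suffices to rewrite the numerator in powers of w.

P(z) = 6*z + 6
P(w - 3/2) = -3 + 6*w

Dividing each term by w^2:
  f = -3/w^2 + 6/w

Substituting back w = z + 3/2:
  f(z) = -3/(z + 3/2)^2 + 6/(z + 3/2)

The series is finite because the numerator is a polynomial; the negative powers form the principal part, and the coefficient of 1/(z + 3/2) gives Res(f, -3/2) = 6.

Final answer: -3/(z + 3/2)^2 + 6/(z + 3/2)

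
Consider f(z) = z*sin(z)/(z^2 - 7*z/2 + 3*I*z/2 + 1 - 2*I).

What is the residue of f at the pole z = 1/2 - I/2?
(-3/13 + 2*I/13)*sin(1/2 - I/2)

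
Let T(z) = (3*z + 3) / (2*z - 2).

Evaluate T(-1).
Substitute z = -1:
  numerator:   3*(-1) + 3 = 0
  denominator: 2*(-1) - 2 = -4
T(-1) = (0)/(-4) = 0

Final answer: 0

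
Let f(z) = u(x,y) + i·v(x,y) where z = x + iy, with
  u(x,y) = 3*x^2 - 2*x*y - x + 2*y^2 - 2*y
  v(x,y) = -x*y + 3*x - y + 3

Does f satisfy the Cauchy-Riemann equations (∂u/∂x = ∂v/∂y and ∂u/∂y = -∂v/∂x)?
∂u/∂x = 6*x - 2*y - 1
∂v/∂y = -x - 1
∂u/∂y = -2*x + 4*y - 2
∂v/∂x = 3 - y
∂u/∂x ≠ ∂v/∂y and ∂u/∂y ≠ -∂v/∂x; the Cauchy-Riemann equations are not satisfied, so f is not analytic.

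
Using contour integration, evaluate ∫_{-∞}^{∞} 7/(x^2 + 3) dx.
Let f(z) = 7/(z^2 + 3). The denominator has no real zeros and deg Q - deg P = 2 ≥ 2, so the integral of f over the upper semicircle |z| = R tends to 0 as R → ∞. Closing the contour in the upper half-plane,
  ∫_{-∞}^{∞} f(x) dx = 2πi · Σ Res(f, z_k)  over the poles with Im z_k > 0.

Zeros of the denominator: z^2 + 3 = 0 gives z = ±sqrt(3)*I.
Upper half-plane: z = sqrt(3)*I (simple).

Each pole is a simple zero of Q(z) = z^2 + 3, so Res(f, z₀) = P(z₀)/Q'(z₀) with P(z) = 7, Q'(z) = 2*z:
  Res(f, sqrt(3)*I) = (7)/(2*sqrt(3)*I) = -7*sqrt(3)*I/6

∫_{-∞}^{∞} f(x) dx = 2πi · (-7*sqrt(3)*I/6) = 7*sqrt(3)*pi/3

Final answer: 7*sqrt(3)*pi/3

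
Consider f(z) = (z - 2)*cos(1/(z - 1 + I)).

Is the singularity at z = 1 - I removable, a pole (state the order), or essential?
essential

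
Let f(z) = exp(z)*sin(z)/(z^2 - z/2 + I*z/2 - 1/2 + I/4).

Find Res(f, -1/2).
(3/5 + I/5)*exp(-1/2)*sin(1/2)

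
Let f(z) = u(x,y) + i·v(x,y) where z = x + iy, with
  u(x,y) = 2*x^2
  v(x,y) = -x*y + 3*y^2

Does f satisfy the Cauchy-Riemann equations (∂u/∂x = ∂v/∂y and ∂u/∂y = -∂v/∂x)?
∂u/∂x = 4*x
∂v/∂y = -x + 6*y
∂u/∂y = 0
∂v/∂x = -y
∂u/∂x ≠ ∂v/∂y and ∂u/∂y ≠ -∂v/∂x; the Cauchy-Riemann equations are not satisfied, so f is not analytic.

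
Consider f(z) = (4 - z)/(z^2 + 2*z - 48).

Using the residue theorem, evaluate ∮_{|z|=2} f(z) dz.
By the residue theorem, ∮_C f(z) dz = 2πi · (sum of the residues of f at the poles inside |z| = 2).

The denominator factors as (z - 6)*(z + 8), so the singularities of f are simple poles at z = 6, z = -8.
  |6|² = 36 > 4 = 2², so this pole is outside the contour.
  |-8|² = 64 > 4 = 2², so this pole is outside the contour.

No pole lies inside the contour, so f is analytic on and inside C and the integral is 0 (Cauchy's theorem).

Final answer: 0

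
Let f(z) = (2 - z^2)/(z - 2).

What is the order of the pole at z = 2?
Factor the denominator:
  z - 2 = (z - 2)

The numerator P(z) = 2 - z^2 has P(2) = -2 ≠ 0, so no factor of (z - 2) cancels.
Near z = 2 we can therefore write f(z) = g(z)/(z - 2) with g analytic at 2 and g(2) ≠ 0 (g is just the numerator).

Hence z = 2 is a pole of order 1.

Final answer: 1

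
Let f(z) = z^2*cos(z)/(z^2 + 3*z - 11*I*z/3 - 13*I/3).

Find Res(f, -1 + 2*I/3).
(33/58 - I/174)*cos(1 - 2*I/3)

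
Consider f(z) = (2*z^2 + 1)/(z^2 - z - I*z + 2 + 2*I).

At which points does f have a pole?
The singularities of f are the zeros of the denominator. Factoring,
  z^2 - z - I*z + 2 + 2*I = (z - 2*I)*(z - 1 + I)
so the candidates are z = 2*I, z = 1 - I.

Check the numerator P(z) = 2*z^2 + 1 at each one:
  P(2*I) = -7 ≠ 0, so z = 2*I is a (simple) pole.
  P(1 - I) = 1 - 4*I ≠ 0, so z = 1 - I is a (simple) pole.

Poles of f: {2*I, 1 - I}

Final answer: {2*I, 1 - I}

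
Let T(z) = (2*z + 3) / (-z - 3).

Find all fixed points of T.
T(z) = z means 2*z + 3 = z*(-z - 3), i.e.
  -z^2 - 5*z - 3 = 0.
Discriminant: (-5)^2 - 4*(-1)*(-3) = 13, so the roots are real.
  z = (5 ± sqrt(13))/(2*(-1))
Fixed points: {-5/2 - sqrt(13)/2, -5/2 + sqrt(13)/2}

Final answer: {-5/2 - sqrt(13)/2, -5/2 + sqrt(13)/2}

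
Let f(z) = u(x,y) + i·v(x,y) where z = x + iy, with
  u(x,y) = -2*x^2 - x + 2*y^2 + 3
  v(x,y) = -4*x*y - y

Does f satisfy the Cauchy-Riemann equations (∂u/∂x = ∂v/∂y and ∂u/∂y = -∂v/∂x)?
∂u/∂x = -4*x - 1
∂v/∂y = -4*x - 1
∂u/∂y = 4*y
∂v/∂x = -4*y
∂u/∂x = ∂v/∂y and ∂u/∂y = -∂v/∂x hold identically; f is analytic.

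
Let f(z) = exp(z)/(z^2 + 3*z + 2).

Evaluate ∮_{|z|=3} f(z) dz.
By the residue theorem, ∮_C f(z) dz = 2πi · (sum of the residues of f at the poles inside |z| = 3).

The denominator factors as (z + 1)*(z + 2), so the singularities of f are simple poles at z = -1, z = -2.
  |-1|² = 1 < 9 = 3², so this pole is inside the contour.
  |-2|² = 4 < 9 = 3², so this pole is inside the contour.

With P(z) = exp(z) and Q(z) = z^2 + 3*z + 2, each pole is simple, so Res(f, z₀) = P(z₀)/Q'(z₀) with Q'(z) = 2*z + 3.
  Res(f, -1) = P(-1)/Q'(-1) = (exp(-1))/(1) = exp(-1)
  Res(f, -2) = P(-2)/Q'(-2) = (exp(-2))/(-1) = -exp(-2)

Sum of residues inside C: -exp(-2) + exp(-1)
∮_C f(z) dz = 2πi · (-exp(-2) + exp(-1)) = -2*I*pi*exp(-2) + 2*I*pi*exp(-1)

Final answer: -2*I*pi*exp(-2) + 2*I*pi*exp(-1)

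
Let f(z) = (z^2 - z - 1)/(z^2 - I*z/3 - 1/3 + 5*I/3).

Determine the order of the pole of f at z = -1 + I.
1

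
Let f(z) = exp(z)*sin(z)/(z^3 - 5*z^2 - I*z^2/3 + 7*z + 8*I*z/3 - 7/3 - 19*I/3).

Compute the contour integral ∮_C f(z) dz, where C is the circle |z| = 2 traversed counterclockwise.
By the residue theorem, ∮_C f(z) dz = 2πi · (sum of the residues of f at the poles inside |z| = 2).

The denominator factors as (z - I)*(z - 2 + I)*(z - 3 - I/3), so the singularities of f are simple poles at z = I, z = 2 - I, z = 3 + I/3.
  |I|² = 1 < 4 = 2², so this pole is inside the contour.
  |2 - I|² = 5 > 4 = 2², so this pole is outside the contour.
  |3 + I/3|² = 82/9 > 4 = 2², so this pole is outside the contour.

With P(z) = exp(z)*sin(z) and Q(z) = z^3 - 5*z^2 - I*z^2/3 + 7*z + 8*I*z/3 - 7/3 - 19*I/3, each pole is simple, so Res(f, z₀) = P(z₀)/Q'(z₀) with Q'(z) = 3*z^2 - 10*z - 2*I*z/3 + 7 + 8*I/3.
  Res(f, I) = P(I)/Q'(I) = (I*exp(I)*sinh(1))/(14/3 - 22*I/3) = (-33/340 + 21*I/340)*exp(I)*sinh(1)

∮_C f(z) dz = 2πi · ((-33/340 + 21*I/340)*exp(I)*sinh(1)) = pi*(-21/170 - 33*I/170)*exp(I)*sinh(1)

Final answer: pi*(-21/170 - 33*I/170)*exp(I)*sinh(1)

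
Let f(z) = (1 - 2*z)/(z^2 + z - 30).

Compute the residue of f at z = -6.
Write f(z) = P(z)/Q(z) with P(z) = 1 - 2*z and Q(z) = z^2 + z - 30.
The denominator factors as Q(z) = (z - 5)*(z + 6), so z = -6 is a simple zero of Q and P is analytic there; z = -6 is therefore a simple pole and
  Res(f, z₀) = P(z₀)/Q'(z₀).

Q'(z) = 2*z + 1, so Q'(-6) = -11.
P(-6) = 13.

Res(f, -6) = (13)/(-11) = -13/11

Final answer: -13/11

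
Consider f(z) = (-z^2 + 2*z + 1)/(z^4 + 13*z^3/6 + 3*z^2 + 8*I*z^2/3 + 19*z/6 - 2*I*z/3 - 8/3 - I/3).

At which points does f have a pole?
The singularities of f are the zeros of the denominator. Factoring,
  z^4 + 13*z^3/6 + 3*z^2 + 8*I*z^2/3 + 19*z/6 - 2*I*z/3 - 8/3 - I/3 = (z + 2 - I)*(z + 2*I)*(z + 2/3 - I)*(z - 1/2)
so the candidates are z = -2 + I, z = -2*I, z = -2/3 + I, z = 1/2.

Check the numerator P(z) = -z^2 + 2*z + 1 at each one:
  P(-2 + I) = -6 + 6*I ≠ 0, so z = -2 + I is a (simple) pole.
  P(-2*I) = 5 - 4*I ≠ 0, so z = -2*I is a (simple) pole.
  P(-2/3 + I) = 2/9 + 10*I/3 ≠ 0, so z = -2/3 + I is a (simple) pole.
  P(1/2) = 7/4 ≠ 0, so z = 1/2 is a (simple) pole.

Poles of f: {-2 + I, -2/3 + I, -2*I, 1/2}

Final answer: {-2 + I, -2/3 + I, -2*I, 1/2}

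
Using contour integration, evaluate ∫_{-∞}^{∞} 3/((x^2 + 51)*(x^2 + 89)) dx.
Let f(z) = 3/((z^2 + 51)*(z^2 + 89)). The denominator has no real zeros and deg Q - deg P = 4 ≥ 2, so the integral of f over the upper semicircle |z| = R tends to 0 as R → ∞. Closing the contour in the upper half-plane,
  ∫_{-∞}^{∞} f(x) dx = 2πi · Σ Res(f, z_k)  over the poles with Im z_k > 0.

Zeros of the denominator: z^2 + 51 = 0 gives z = ±sqrt(51)*I; z^2 + 89 = 0 gives z = ±sqrt(89)*I.
Upper half-plane: z = sqrt(51)*I, z = sqrt(89)*I (simple).

Each pole is a simple zero of Q(z) = z^4 + 140*z^2 + 4539, so Res(f, z₀) = P(z₀)/Q'(z₀) with P(z) = 3, Q'(z) = 4*z^3 + 280*z:
  Res(f, sqrt(51)*I) = (3)/(76*sqrt(51)*I) = -sqrt(51)*I/1292
  Res(f, sqrt(89)*I) = (3)/(-76*sqrt(89)*I) = 3*sqrt(89)*I/6764

Sum of residues: I*(-89*sqrt(51) + 51*sqrt(89))/114988
∫_{-∞}^{∞} f(x) dx = 2πi · (I*(-89*sqrt(51) + 51*sqrt(89))/114988) = pi*(-51*sqrt(89) + 89*sqrt(51))/57494

Final answer: pi*(-51*sqrt(89) + 89*sqrt(51))/57494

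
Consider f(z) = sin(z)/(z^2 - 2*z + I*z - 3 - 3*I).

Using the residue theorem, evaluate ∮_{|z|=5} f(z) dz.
pi*(2/17 + 8*I/17)*sin(3) + pi*(2/17 + 8*I/17)*sin(1 + I)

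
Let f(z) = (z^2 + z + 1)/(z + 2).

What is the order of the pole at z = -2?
1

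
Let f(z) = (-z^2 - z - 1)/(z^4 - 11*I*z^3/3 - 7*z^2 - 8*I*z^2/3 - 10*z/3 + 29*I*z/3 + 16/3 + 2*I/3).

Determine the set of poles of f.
The singularities of f are the zeros of the denominator. Factoring,
  z^4 - 11*I*z^3/3 - 7*z^2 - 8*I*z^2/3 - 10*z/3 + 29*I*z/3 + 16/3 + 2*I/3 = (z - 1 - 2*I/3)*(z - 1 - 2*I)*(z - I)*(z + 2)
so the candidates are z = 1 + 2*I/3, z = 1 + 2*I, z = I, z = -2.

Check the numerator P(z) = -z^2 - z - 1 at each one:
  P(1 + 2*I/3) = -23/9 - 2*I ≠ 0, so z = 1 + 2*I/3 is a (simple) pole.
  P(1 + 2*I) = 1 - 6*I ≠ 0, so z = 1 + 2*I is a (simple) pole.
  P(I) = -I ≠ 0, so z = I is a (simple) pole.
  P(-2) = -3 ≠ 0, so z = -2 is a (simple) pole.

Poles of f: {-2, I, 1 + 2*I/3, 1 + 2*I}

Final answer: {-2, I, 1 + 2*I/3, 1 + 2*I}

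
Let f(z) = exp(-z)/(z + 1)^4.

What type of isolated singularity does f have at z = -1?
pole of order 4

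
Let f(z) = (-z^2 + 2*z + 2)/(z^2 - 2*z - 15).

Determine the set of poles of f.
{-3, 5}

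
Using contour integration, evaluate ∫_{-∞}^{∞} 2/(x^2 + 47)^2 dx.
Let f(z) = 2/(z^2 + 47)^2. The denominator has no real zeros and deg Q - deg P = 4 ≥ 2, so the integral of f over the upper semicircle |z| = R tends to 0 as R → ∞. Closing the contour in the upper half-plane,
  ∫_{-∞}^{∞} f(x) dx = 2πi · Σ Res(f, z_k)  over the poles with Im z_k > 0.

Zeros of the denominator: z^2 + 47 = 0 gives z = ±sqrt(47)*I.
Upper half-plane: z = sqrt(47)*I (a pole of order 2).

Write f(z) = g(z)/(z - sqrt(47)*I)^2 with g(z) = 2/(z + sqrt(47)*I)^2. For a double pole, Res(f, z₀) = g'(z₀):
  g'(z) = -4/(z + sqrt(47)*I)^3
  Res(f, sqrt(47)*I) = g'(sqrt(47)*I) = -sqrt(47)*I/4418

∫_{-∞}^{∞} f(x) dx = 2πi · (-sqrt(47)*I/4418) = sqrt(47)*pi/2209

Final answer: sqrt(47)*pi/2209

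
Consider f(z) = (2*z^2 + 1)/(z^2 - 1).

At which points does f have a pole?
The singularities of f are the zeros of the denominator. Factoring,
  z^2 - 1 = (z + 1)*(z - 1)
so the candidates are z = -1, z = 1.

Check the numerator P(z) = 2*z^2 + 1 at each one:
  P(-1) = 3 ≠ 0, so z = -1 is a (simple) pole.
  P(1) = 3 ≠ 0, so z = 1 is a (simple) pole.

Poles of f: {-1, 1}

Final answer: {-1, 1}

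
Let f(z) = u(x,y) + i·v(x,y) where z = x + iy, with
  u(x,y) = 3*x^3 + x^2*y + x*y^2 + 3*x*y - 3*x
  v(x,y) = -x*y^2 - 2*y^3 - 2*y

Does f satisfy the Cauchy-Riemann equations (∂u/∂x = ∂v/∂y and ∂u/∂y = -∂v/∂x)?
∂u/∂x = 9*x^2 + 2*x*y + y^2 + 3*y - 3
∂v/∂y = -2*x*y - 6*y^2 - 2
∂u/∂y = x^2 + 2*x*y + 3*x
∂v/∂x = -y^2
∂u/∂x ≠ ∂v/∂y and ∂u/∂y ≠ -∂v/∂x; the Cauchy-Riemann equations are not satisfied, so f is not analytic.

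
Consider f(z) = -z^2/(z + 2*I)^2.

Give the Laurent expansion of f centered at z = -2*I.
4/(z + 2*I)^2 + 4*I/(z + 2*I) - 1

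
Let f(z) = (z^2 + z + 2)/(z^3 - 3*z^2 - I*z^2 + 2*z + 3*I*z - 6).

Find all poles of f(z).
The singularities of f are the zeros of the denominator. Factoring,
  z^3 - 3*z^2 - I*z^2 + 2*z + 3*I*z - 6 = (z + I)*(z - 2*I)*(z - 3)
so the candidates are z = -I, z = 2*I, z = 3.

Check the numerator P(z) = z^2 + z + 2 at each one:
  P(-I) = 1 - I ≠ 0, so z = -I is a (simple) pole.
  P(2*I) = -2 + 2*I ≠ 0, so z = 2*I is a (simple) pole.
  P(3) = 14 ≠ 0, so z = 3 is a (simple) pole.

Poles of f: {-I, 2*I, 3}

Final answer: {-I, 2*I, 3}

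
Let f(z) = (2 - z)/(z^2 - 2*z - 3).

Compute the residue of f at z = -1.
-3/4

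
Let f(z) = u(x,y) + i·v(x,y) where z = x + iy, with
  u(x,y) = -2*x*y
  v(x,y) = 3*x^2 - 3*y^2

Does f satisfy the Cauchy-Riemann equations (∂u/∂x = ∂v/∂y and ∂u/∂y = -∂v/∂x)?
∂u/∂x = -2*y
∂v/∂y = -6*y
∂u/∂y = -2*x
∂v/∂x = 6*x
∂u/∂x ≠ ∂v/∂y and ∂u/∂y ≠ -∂v/∂x; the Cauchy-Riemann equations are not satisfied, so f is not analytic.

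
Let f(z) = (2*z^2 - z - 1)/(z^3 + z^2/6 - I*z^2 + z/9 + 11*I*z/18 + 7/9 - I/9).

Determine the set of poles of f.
The singularities of f are the zeros of the denominator. Factoring,
  z^3 + z^2/6 - I*z^2 + z/9 + 11*I*z/18 + 7/9 - I/9 = (z + 2/3 - 2*I/3)*(z - 1/2 + 2*I/3)*(z - I)
so the candidates are z = -2/3 + 2*I/3, z = 1/2 - 2*I/3, z = I.

Check the numerator P(z) = 2*z^2 - z - 1 at each one:
  P(-2/3 + 2*I/3) = -1/3 - 22*I/9 ≠ 0, so z = -2/3 + 2*I/3 is a (simple) pole.
  P(1/2 - 2*I/3) = -17/9 - 2*I/3 ≠ 0, so z = 1/2 - 2*I/3 is a (simple) pole.
  P(I) = -3 - I ≠ 0, so z = I is a (simple) pole.

Poles of f: {-2/3 + 2*I/3, I, 1/2 - 2*I/3}

Final answer: {-2/3 + 2*I/3, I, 1/2 - 2*I/3}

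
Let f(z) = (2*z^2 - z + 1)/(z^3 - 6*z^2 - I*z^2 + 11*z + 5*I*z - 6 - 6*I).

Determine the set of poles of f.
The singularities of f are the zeros of the denominator. Factoring,
  z^3 - 6*z^2 - I*z^2 + 11*z + 5*I*z - 6 - 6*I = (z - 3)*(z - 1 - I)*(z - 2)
so the candidates are z = 3, z = 1 + I, z = 2.

Check the numerator P(z) = 2*z^2 - z + 1 at each one:
  P(3) = 16 ≠ 0, so z = 3 is a (simple) pole.
  P(1 + I) = 3*I ≠ 0, so z = 1 + I is a (simple) pole.
  P(2) = 7 ≠ 0, so z = 2 is a (simple) pole.

Poles of f: {1 + I, 2, 3}

Final answer: {1 + I, 2, 3}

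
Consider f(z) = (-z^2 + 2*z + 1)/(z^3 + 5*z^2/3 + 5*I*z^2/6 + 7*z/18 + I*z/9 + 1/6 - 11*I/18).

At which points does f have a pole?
The singularities of f are the zeros of the denominator. Factoring,
  z^3 + 5*z^2/3 + 5*I*z^2/6 + 7*z/18 + I*z/9 + 1/6 - 11*I/18 = (z - 1/3 - I/3)*(z + 1 + I/2)*(z + 1 + 2*I/3)
so the candidates are z = 1/3 + I/3, z = -1 - I/2, z = -1 - 2*I/3.

Check the numerator P(z) = -z^2 + 2*z + 1 at each one:
  P(1/3 + I/3) = 5/3 + 4*I/9 ≠ 0, so z = 1/3 + I/3 is a (simple) pole.
  P(-1 - I/2) = -7/4 - 2*I ≠ 0, so z = -1 - I/2 is a (simple) pole.
  P(-1 - 2*I/3) = -14/9 - 8*I/3 ≠ 0, so z = -1 - 2*I/3 is a (simple) pole.

Poles of f: {-1 - 2*I/3, -1 - I/2, 1/3 + I/3}

Final answer: {-1 - 2*I/3, -1 - I/2, 1/3 + I/3}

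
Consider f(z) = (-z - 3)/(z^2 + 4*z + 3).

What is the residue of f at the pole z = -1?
Write f(z) = P(z)/Q(z) with P(z) = -z - 3 and Q(z) = z^2 + 4*z + 3.
The denominator factors as Q(z) = (z + 3)*(z + 1), so z = -1 is a simple zero of Q and P is analytic there; z = -1 is therefore a simple pole and
  Res(f, z₀) = P(z₀)/Q'(z₀).

Q'(z) = 2*z + 4, so Q'(-1) = 2.
P(-1) = -2.

Res(f, -1) = (-2)/(2) = -1

Final answer: -1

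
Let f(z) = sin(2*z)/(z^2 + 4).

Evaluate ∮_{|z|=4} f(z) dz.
I*pi*sinh(4)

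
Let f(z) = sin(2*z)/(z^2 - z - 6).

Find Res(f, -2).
Write f(z) = P(z)/Q(z) with P(z) = sin(2*z) and Q(z) = z^2 - z - 6.
The denominator factors as Q(z) = (z + 2)*(z - 3), so z = -2 is a simple zero of Q and P is analytic there; z = -2 is therefore a simple pole and
  Res(f, z₀) = P(z₀)/Q'(z₀).

Q'(z) = 2*z - 1, so Q'(-2) = -5.
P(-2) = -sin(4).

Res(f, -2) = (-sin(4))/(-5) = sin(4)/5

Final answer: sin(4)/5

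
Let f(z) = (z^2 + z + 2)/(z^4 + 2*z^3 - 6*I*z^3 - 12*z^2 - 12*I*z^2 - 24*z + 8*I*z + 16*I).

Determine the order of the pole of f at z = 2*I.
Factor the denominator:
  z^4 + 2*z^3 - 6*I*z^3 - 12*z^2 - 12*I*z^2 - 24*z + 8*I*z + 16*I = (z - 2*I)^3*(z + 2)

The numerator P(z) = z^2 + z + 2 has P(2*I) = -2 + 2*I ≠ 0, so no factor of (z - 2*I) cancels.
Near z = 2*I we can therefore write f(z) = g(z)/(z - 2*I)^3 with g analytic at 2*I and g(2*I) ≠ 0 (g is the numerator divided by the remaining denominator factors).

Hence z = 2*I is a pole of order 3.

Final answer: 3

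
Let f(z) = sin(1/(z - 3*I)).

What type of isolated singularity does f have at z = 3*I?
Let u = z - 3*I. Then
  sin(1/u) = Σ_{k≥0} (-1)^k (1)^(2k+1)/((2k+1)!·u^(2k+1)) = 1/u - 1/(6*u^3) + 1/(120*u^5) + ...
which has infinitely many negative powers of u, so sin(1/(z - 3*I)) has an essential singularity at z = 3*I.
So the singularity is essential.

Final answer: essential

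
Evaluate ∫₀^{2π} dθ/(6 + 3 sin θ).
Call the integral J. The integrand is 2π-periodic and we integrate over a full period, so shifting θ does not change the value (θ → θ + π/2 turns sin θ into cos θ). Hence
  J = ∫₀^{2π} dθ/(6 + 3 cos θ).
Put z = e^{iθ}: then cos θ = (z + 1/z)/2, dθ = dz/(iz), and z runs once counterclockwise around |z| = 1:
  J = ∮_{|z|=1} 1/(6 + 3*(z + 1/z)/2) · dz/(iz) = (2/i) ∮_{|z|=1} dz/(3*z^2 + 12*z + 3).
The roots of 3*z^2 + 12*z + 3 are z = (-6 ± sqrt(6^2 - 3^2))/3, with sqrt(27) = 3*sqrt(3); their product is 1, so only z₊ = -2 + sqrt(3) lies inside the unit circle (z₋ = -2 - sqrt(3) lies outside).
z₊ is a simple zero of q(z) = 3*z^2 + 12*z + 3, so Res(1/q, z₊) = 1/q'(z₊) with q'(z) = 6*z + 12; and q'(z₊) = 3*(z₊ - z₋) = 6*sqrt(3).
Therefore J = (2/i) · 2πi · 1/(6*sqrt(3)) = 2*pi/(3*sqrt(3)) = 2*sqrt(3)*pi/9

Final answer: 2*sqrt(3)*pi/9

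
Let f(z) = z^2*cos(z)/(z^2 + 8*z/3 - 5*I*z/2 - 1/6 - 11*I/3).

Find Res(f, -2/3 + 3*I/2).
Write f(z) = P(z)/Q(z) with P(z) = z^2*cos(z) and Q(z) = z^2 + 8*z/3 - 5*I*z/2 - 1/6 - 11*I/3.
The denominator factors as Q(z) = (z + 2 - I)*(z + 2/3 - 3*I/2), so z = -2/3 + 3*I/2 is a simple zero of Q and P is analytic there; z = -2/3 + 3*I/2 is therefore a simple pole and
  Res(f, z₀) = P(z₀)/Q'(z₀).

Q'(z) = 2*z + 8/3 - 5*I/2, so Q'(-2/3 + 3*I/2) = 4/3 + I/2.
P(-2/3 + 3*I/2) = (-65/36 - 2*I)*cos(2/3 - 3*I/2).

Res(f, -2/3 + 3*I/2) = ((-65/36 - 2*I)*cos(2/3 - 3*I/2))/(4/3 + I/2) = (-368/219 - 127*I/146)*cos(2/3 - 3*I/2)

Final answer: (-368/219 - 127*I/146)*cos(2/3 - 3*I/2)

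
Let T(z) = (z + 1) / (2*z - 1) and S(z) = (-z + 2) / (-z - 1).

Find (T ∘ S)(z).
(2*z - 1)/(z - 5)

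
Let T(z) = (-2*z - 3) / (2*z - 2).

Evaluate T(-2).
Substitute z = -2:
  numerator:   -2*(-2) - 3 = 1
  denominator: 2*(-2) - 2 = -6
T(-2) = (1)/(-6) = -1/6

Final answer: -1/6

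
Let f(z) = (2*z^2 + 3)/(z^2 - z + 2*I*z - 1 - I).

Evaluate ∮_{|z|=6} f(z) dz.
pi*(8 + 4*I)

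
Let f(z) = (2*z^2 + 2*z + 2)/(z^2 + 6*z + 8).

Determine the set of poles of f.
The singularities of f are the zeros of the denominator. Factoring,
  z^2 + 6*z + 8 = (z + 2)*(z + 4)
so the candidates are z = -2, z = -4.

Check the numerator P(z) = 2*z^2 + 2*z + 2 at each one:
  P(-2) = 6 ≠ 0, so z = -2 is a (simple) pole.
  P(-4) = 26 ≠ 0, so z = -4 is a (simple) pole.

Poles of f: {-4, -2}

Final answer: {-4, -2}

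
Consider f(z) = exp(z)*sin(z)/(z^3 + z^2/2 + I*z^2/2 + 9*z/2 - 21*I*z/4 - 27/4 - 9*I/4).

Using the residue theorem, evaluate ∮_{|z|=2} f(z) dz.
By the residue theorem, ∮_C f(z) dz = 2πi · (sum of the residues of f at the poles inside |z| = 2).

The denominator factors as (z - 1 - I)*(z - 3*I/2)*(z + 3/2 + 3*I), so the singularities of f are simple poles at z = 1 + I, z = 3*I/2, z = -3/2 - 3*I.
  |1 + I|² = 2 < 4 = 2², so this pole is inside the contour.
  |3*I/2|² = 9/4 < 4 = 2², so this pole is inside the contour.
  |-3/2 - 3*I|² = 45/4 > 4 = 2², so this pole is outside the contour.

With P(z) = exp(z)*sin(z) and Q(z) = z^3 + z^2/2 + I*z^2/2 + 9*z/2 - 21*I*z/4 - 27/4 - 9*I/4, each pole is simple, so Res(f, z₀) = P(z₀)/Q'(z₀) with Q'(z) = 3*z^2 + z + I*z + 9/2 - 21*I/4.
  Res(f, 1 + I) = P(1 + I)/Q'(1 + I) = (exp(1 + I)*sin(1 + I))/(9/2 + 11*I/4) = (72/445 - 44*I/445)*exp(1 + I)*sin(1 + I)
  Res(f, 3*I/2) = P(3*I/2)/Q'(3*I/2) = (I*exp(3*I/2)*sinh(3/2))/(-15/4 - 15*I/4) = (-2/15 - 2*I/15)*exp(3*I/2)*sinh(3/2)

Sum of residues inside C: (-2/15 - 2*I/15)*exp(3*I/2)*sinh(3/2) + (72/445 - 44*I/445)*exp(1 + I)*sin(1 + I)
∮_C f(z) dz = 2πi · ((-2/15 - 2*I/15)*exp(3*I/2)*sinh(3/2) + (72/445 - 44*I/445)*exp(1 + I)*sin(1 + I)) = pi*(4/15 - 4*I/15)*exp(3*I/2)*sinh(3/2) + pi*(88/445 + 144*I/445)*exp(1 + I)*sin(1 + I)

Final answer: pi*(4/15 - 4*I/15)*exp(3*I/2)*sinh(3/2) + pi*(88/445 + 144*I/445)*exp(1 + I)*sin(1 + I)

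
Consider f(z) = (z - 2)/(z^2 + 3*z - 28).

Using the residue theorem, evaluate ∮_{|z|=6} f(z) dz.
By the residue theorem, ∮_C f(z) dz = 2πi · (sum of the residues of f at the poles inside |z| = 6).

The denominator factors as (z - 4)*(z + 7), so the singularities of f are simple poles at z = 4, z = -7.
  |4|² = 16 < 36 = 6², so this pole is inside the contour.
  |-7|² = 49 > 36 = 6², so this pole is outside the contour.

With P(z) = z - 2 and Q(z) = z^2 + 3*z - 28, each pole is simple, so Res(f, z₀) = P(z₀)/Q'(z₀) with Q'(z) = 2*z + 3.
  Res(f, 4) = P(4)/Q'(4) = (2)/(11) = 2/11

∮_C f(z) dz = 2πi · (2/11) = 4*I*pi/11

Final answer: 4*I*pi/11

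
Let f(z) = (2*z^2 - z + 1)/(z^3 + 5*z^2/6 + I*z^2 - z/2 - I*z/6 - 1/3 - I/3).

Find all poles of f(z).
The singularities of f are the zeros of the denominator. Factoring,
  z^3 + 5*z^2/6 + I*z^2 - z/2 - I*z/6 - 1/3 - I/3 = (z + 1 + I)*(z - 2/3)*(z + 1/2)
so the candidates are z = -1 - I, z = 2/3, z = -1/2.

Check the numerator P(z) = 2*z^2 - z + 1 at each one:
  P(-1 - I) = 2 + 5*I ≠ 0, so z = -1 - I is a (simple) pole.
  P(2/3) = 11/9 ≠ 0, so z = 2/3 is a (simple) pole.
  P(-1/2) = 2 ≠ 0, so z = -1/2 is a (simple) pole.

Poles of f: {-1 - I, -1/2, 2/3}

Final answer: {-1 - I, -1/2, 2/3}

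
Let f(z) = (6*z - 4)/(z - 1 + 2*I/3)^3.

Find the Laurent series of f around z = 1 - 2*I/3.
(2 - 4*I)/(z - 1 + 2*I/3)^3 + 6/(z - 1 + 2*I/3)^2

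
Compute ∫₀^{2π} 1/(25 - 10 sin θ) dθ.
Call the integral J. The integrand is 2π-periodic and we integrate over a full period, so shifting θ does not change the value (θ → θ + π/2 turns sin θ into cos θ; θ → θ + π flips the sign of the trig term). Hence
  J = ∫₀^{2π} dθ/(25 + 10 cos θ).
Put z = e^{iθ}: then cos θ = (z + 1/z)/2, dθ = dz/(iz), and z runs once counterclockwise around |z| = 1:
  J = ∮_{|z|=1} 1/(25 + 10*(z + 1/z)/2) · dz/(iz) = (2/i) ∮_{|z|=1} dz/(10*z^2 + 50*z + 10).
The roots of 10*z^2 + 50*z + 10 are z = (-25 ± sqrt(25^2 - 10^2))/10, with sqrt(525) = 5*sqrt(21); their product is 1, so only z₊ = -5/2 + sqrt(21)/2 lies inside the unit circle (z₋ = -5/2 - sqrt(21)/2 lies outside).
z₊ is a simple zero of q(z) = 10*z^2 + 50*z + 10, so Res(1/q, z₊) = 1/q'(z₊) with q'(z) = 20*z + 50; and q'(z₊) = 10*(z₊ - z₋) = 10*sqrt(21).
Therefore J = (2/i) · 2πi · 1/(10*sqrt(21)) = 2*pi/(5*sqrt(21)) = 2*sqrt(21)*pi/105

Final answer: 2*sqrt(21)*pi/105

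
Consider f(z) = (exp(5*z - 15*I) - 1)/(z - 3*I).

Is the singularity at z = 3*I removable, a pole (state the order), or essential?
Let u = z - 3*I. The exponent is 5*z - 15*I = 5u, so
  f = (e^(5u) - 1)/u = ((5u) + (5u)^2/2 + (5u)^3/6 + ...)/u = 5 + (25/2)*u + (125/6)*u^2 + ...
The Laurent expansion about u = 0 has no negative powers; equivalently lim_{z→3*I} f(z) = 5 exists and is finite.
So the singularity is removable.

Final answer: removable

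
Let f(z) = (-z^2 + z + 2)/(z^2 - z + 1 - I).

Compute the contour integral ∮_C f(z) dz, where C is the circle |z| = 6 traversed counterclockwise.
By the residue theorem, ∮_C f(z) dz = 2πi · (sum of the residues of f at the poles inside |z| = 6).

The denominator factors as (z - 1 - I)*(z + I), so the singularities of f are simple poles at z = 1 + I, z = -I.
  |1 + I|² = 2 < 36 = 6², so this pole is inside the contour.
  |-I|² = 1 < 36 = 6², so this pole is inside the contour.

With P(z) = -z^2 + z + 2 and Q(z) = z^2 - z + 1 - I, each pole is simple, so Res(f, z₀) = P(z₀)/Q'(z₀) with Q'(z) = 2*z - 1.
  Res(f, 1 + I) = P(1 + I)/Q'(1 + I) = (3 - I)/(1 + 2*I) = 1/5 - 7*I/5
  Res(f, -I) = P(-I)/Q'(-I) = (3 - I)/(-1 - 2*I) = -1/5 + 7*I/5

Sum of residues inside C: 0
∮_C f(z) dz = 2πi · (0) = 0

Final answer: 0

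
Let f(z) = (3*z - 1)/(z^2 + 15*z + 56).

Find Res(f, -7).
Write f(z) = P(z)/Q(z) with P(z) = 3*z - 1 and Q(z) = z^2 + 15*z + 56.
The denominator factors as Q(z) = (z + 7)*(z + 8), so z = -7 is a simple zero of Q and P is analytic there; z = -7 is therefore a simple pole and
  Res(f, z₀) = P(z₀)/Q'(z₀).

Q'(z) = 2*z + 15, so Q'(-7) = 1.
P(-7) = -22.

Res(f, -7) = (-22)/(1) = -22

Final answer: -22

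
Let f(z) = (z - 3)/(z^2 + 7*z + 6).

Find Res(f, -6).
Write f(z) = P(z)/Q(z) with P(z) = z - 3 and Q(z) = z^2 + 7*z + 6.
The denominator factors as Q(z) = (z + 1)*(z + 6), so z = -6 is a simple zero of Q and P is analytic there; z = -6 is therefore a simple pole and
  Res(f, z₀) = P(z₀)/Q'(z₀).

Q'(z) = 2*z + 7, so Q'(-6) = -5.
P(-6) = -9.

Res(f, -6) = (-9)/(-5) = 9/5

Final answer: 9/5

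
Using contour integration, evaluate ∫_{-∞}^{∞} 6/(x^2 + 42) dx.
sqrt(42)*pi/7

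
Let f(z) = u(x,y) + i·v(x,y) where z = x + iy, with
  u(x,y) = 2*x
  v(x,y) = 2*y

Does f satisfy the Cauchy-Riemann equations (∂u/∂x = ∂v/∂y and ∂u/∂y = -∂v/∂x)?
∂u/∂x = 2
∂v/∂y = 2
∂u/∂y = 0
∂v/∂x = 0
∂u/∂x = ∂v/∂y and ∂u/∂y = -∂v/∂x hold identically; f is analytic.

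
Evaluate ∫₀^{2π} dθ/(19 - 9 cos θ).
Call the integral J. The integrand is 2π-periodic and we integrate over a full period, so shifting θ does not change the value (θ → θ + π flips the sign of the trig term). Hence
  J = ∫₀^{2π} dθ/(19 + 9 cos θ).
Put z = e^{iθ}: then cos θ = (z + 1/z)/2, dθ = dz/(iz), and z runs once counterclockwise around |z| = 1:
  J = ∮_{|z|=1} 1/(19 + 9*(z + 1/z)/2) · dz/(iz) = (2/i) ∮_{|z|=1} dz/(9*z^2 + 38*z + 9).
The roots of 9*z^2 + 38*z + 9 are z = (-19 ± sqrt(19^2 - 9^2))/9, with sqrt(280) = 2*sqrt(70); their product is 1, so only z₊ = -19/9 + 2*sqrt(70)/9 lies inside the unit circle (z₋ = -19/9 - 2*sqrt(70)/9 lies outside).
z₊ is a simple zero of q(z) = 9*z^2 + 38*z + 9, so Res(1/q, z₊) = 1/q'(z₊) with q'(z) = 18*z + 38; and q'(z₊) = 9*(z₊ - z₋) = 4*sqrt(70).
Therefore J = (2/i) · 2πi · 1/(4*sqrt(70)) = 2*pi/(2*sqrt(70)) = sqrt(70)*pi/70

Final answer: sqrt(70)*pi/70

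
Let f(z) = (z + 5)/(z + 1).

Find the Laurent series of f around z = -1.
Put w = z - (-1), i.e. z = w - 1. The denominator is w, so it suffices to rewrite the numerator in powers of w.

P(z) = z + 5
P(w - 1) = 4 + w

Dividing each term by w:
  f = 4/w + 1

Substituting back w = z + 1:
  f(z) = 4/(z + 1) + 1

The series is finite because the numerator is a polynomial; the negative powers form the principal part, and the coefficient of 1/(z + 1) gives Res(f, -1) = 4.

Final answer: 4/(z + 1) + 1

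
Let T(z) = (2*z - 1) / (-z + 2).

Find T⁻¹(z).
Set w = T(z) = (2*z - 1) / (-z + 2) and solve for z:
  w*(-z + 2) = 2*z - 1
  2*w + z*(-w - 2) + 1 = 0
  z*(-w - 2) = -2*w - 1
  z = (2*w + 1)/(w + 2)
Renaming the variable, T⁻¹(z) = (2*z + 1)/(z + 2).
(Check: ad - bc = 3 ≠ 0, so T is invertible.)

Final answer: (2*z + 1)/(z + 2)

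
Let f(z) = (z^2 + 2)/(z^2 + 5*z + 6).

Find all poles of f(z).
{-3, -2}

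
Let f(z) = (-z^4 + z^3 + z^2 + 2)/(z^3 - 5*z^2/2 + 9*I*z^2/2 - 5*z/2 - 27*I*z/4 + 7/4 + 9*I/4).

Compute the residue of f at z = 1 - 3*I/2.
-23/40 - 199*I/40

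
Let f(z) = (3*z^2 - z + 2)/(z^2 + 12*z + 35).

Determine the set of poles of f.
The singularities of f are the zeros of the denominator. Factoring,
  z^2 + 12*z + 35 = (z + 5)*(z + 7)
so the candidates are z = -5, z = -7.

Check the numerator P(z) = 3*z^2 - z + 2 at each one:
  P(-5) = 82 ≠ 0, so z = -5 is a (simple) pole.
  P(-7) = 156 ≠ 0, so z = -7 is a (simple) pole.

Poles of f: {-7, -5}

Final answer: {-7, -5}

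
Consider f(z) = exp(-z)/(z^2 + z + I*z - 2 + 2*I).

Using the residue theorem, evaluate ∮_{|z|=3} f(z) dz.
By the residue theorem, ∮_C f(z) dz = 2πi · (sum of the residues of f at the poles inside |z| = 3).

The denominator factors as (z - 1 + I)*(z + 2), so the singularities of f are simple poles at z = 1 - I, z = -2.
  |1 - I|² = 2 < 9 = 3², so this pole is inside the contour.
  |-2|² = 4 < 9 = 3², so this pole is inside the contour.

With P(z) = exp(-z) and Q(z) = z^2 + z + I*z - 2 + 2*I, each pole is simple, so Res(f, z₀) = P(z₀)/Q'(z₀) with Q'(z) = 2*z + 1 + I.
  Res(f, 1 - I) = P(1 - I)/Q'(1 - I) = (exp(-1 + I))/(3 - I) = (3/10 + I/10)*exp(-1 + I)
  Res(f, -2) = P(-2)/Q'(-2) = (exp(2))/(-3 + I) = (-3/10 - I/10)*exp(2)

Sum of residues inside C: (-3/10 - I/10)*exp(2) + (3/10 + I/10)*exp(-1 + I)
∮_C f(z) dz = 2πi · ((-3/10 - I/10)*exp(2) + (3/10 + I/10)*exp(-1 + I)) = pi*(1/5 - 3*I/5)*exp(2) + pi*(-1/5 + 3*I/5)*exp(-1 + I)

Final answer: pi*(1/5 - 3*I/5)*exp(2) + pi*(-1/5 + 3*I/5)*exp(-1 + I)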